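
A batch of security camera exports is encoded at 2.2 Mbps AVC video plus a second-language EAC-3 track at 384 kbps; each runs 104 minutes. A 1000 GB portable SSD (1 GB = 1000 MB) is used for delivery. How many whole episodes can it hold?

496

104 min = 6240 s
Audio: 384 kbps = 0.384 Mbps.
Total bitrate: 2.584 Mbps.
Per item: 2.584 Mbps × 6240 s = 16,124 Mb = 2,016 MB.
Capacity: 1000 GB = 8,000,000 Mb; 496.15 items → 496 complete.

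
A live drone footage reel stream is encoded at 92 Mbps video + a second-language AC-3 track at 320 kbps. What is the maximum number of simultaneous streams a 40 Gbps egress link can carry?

433

Audio: 320 kbps = 0.320 Mbps.
Per-viewer media rate: 92.320 Mbps.
40 Gbps = 40,000 Mbps; 40,000 / 92.320 = 433.28 → 433 viewers.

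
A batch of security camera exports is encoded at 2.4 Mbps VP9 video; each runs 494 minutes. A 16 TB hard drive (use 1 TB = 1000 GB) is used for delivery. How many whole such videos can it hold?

1799

494 min = 29640 s
Per item: 2.400 Mbps × 29640 s = 71,136 Mb = 8,892 MB.
Capacity: 16 TB = 128,000,000 Mb; 1799.37 items → 1799 complete.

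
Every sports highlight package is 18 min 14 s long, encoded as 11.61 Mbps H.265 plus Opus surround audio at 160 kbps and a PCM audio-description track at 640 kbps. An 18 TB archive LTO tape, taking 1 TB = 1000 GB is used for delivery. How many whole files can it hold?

18 min 14 s = 1094 s
Audio total: 160 + 640 = 800 kbps = 0.800 Mbps.
Total bitrate: 12.410 Mbps.
Per item: 12.410 Mbps × 1094 s = 13,577 Mb = 1,697 MB.
Capacity: 18 TB = 144,000,000 Mb; 10606.53 items → 10606 complete.

10606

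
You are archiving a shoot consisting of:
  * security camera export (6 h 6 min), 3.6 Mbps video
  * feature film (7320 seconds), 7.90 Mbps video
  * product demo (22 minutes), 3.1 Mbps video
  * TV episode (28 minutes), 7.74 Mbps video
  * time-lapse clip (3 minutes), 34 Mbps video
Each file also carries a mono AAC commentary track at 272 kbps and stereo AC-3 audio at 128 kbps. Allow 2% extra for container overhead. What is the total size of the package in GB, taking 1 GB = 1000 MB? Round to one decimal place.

22.1 GB

Audio total: 272 + 128 = 400 kbps = 0.400 Mbps.
security camera export: 4.000 Mbps × 21960 s × 1.02 = 89596.8 Mb
feature film: 8.300 Mbps × 7320 s × 1.02 = 61971.1 Mb
product demo: 3.500 Mbps × 1320 s × 1.02 = 4712.4 Mb
TV episode: 8.140 Mbps × 1680 s × 1.02 = 13948.7 Mb
time-lapse clip: 34.400 Mbps × 180 s × 1.02 = 6315.8 Mb
Total: 176544.9 Mb = 22068.1 MB.
= 22.07 GB.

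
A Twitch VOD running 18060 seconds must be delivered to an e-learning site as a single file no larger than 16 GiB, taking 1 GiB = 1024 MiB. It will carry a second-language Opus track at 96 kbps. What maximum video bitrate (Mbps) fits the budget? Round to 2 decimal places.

Budget: 16 GiB = 137439.0 Mb.
Total bitrate budget: 137439.0 Mb / 18060 s = 7.610 Mbps.
Audio: 96 kbps = 0.096 Mbps.
Video: 7.610 − 0.096 = 7.514 Mbps.

7.51 Mbps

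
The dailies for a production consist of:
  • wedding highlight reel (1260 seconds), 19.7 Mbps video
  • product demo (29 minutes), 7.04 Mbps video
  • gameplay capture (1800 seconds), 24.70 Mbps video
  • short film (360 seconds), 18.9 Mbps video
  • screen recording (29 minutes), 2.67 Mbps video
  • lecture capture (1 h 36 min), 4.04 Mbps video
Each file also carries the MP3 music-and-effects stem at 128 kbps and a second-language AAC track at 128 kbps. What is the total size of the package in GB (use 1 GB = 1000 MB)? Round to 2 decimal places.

Audio total: 128 + 128 = 256 kbps = 0.256 Mbps.
wedding highlight reel: 19.956 Mbps × 1260 s = 25144.6 Mb
product demo: 7.296 Mbps × 1740 s = 12695.0 Mb
gameplay capture: 24.956 Mbps × 1800 s = 44920.8 Mb
short film: 19.156 Mbps × 360 s = 6896.2 Mb
screen recording: 2.926 Mbps × 1740 s = 5091.2 Mb
lecture capture: 4.296 Mbps × 5760 s = 24745.0 Mb
Total: 119492.8 Mb = 14936.6 MB.
= 14.94 GB.

14.94 GB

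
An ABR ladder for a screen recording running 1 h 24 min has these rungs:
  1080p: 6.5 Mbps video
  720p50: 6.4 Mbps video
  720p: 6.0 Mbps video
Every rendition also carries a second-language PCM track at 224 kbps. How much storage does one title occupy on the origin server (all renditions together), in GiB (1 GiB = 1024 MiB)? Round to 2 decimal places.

1 h 24 min = 84 min = 5040 s
Audio: 224 kbps = 0.224 Mbps.
Sum of rendition bitrates: (6.5+0.224) + (6.4+0.224) + (6.0+0.224) = 19.572 Mbps.
× 5040 s = 98,643 Mb = 12,330 MB = 11.48 GiB.

11.48 GiB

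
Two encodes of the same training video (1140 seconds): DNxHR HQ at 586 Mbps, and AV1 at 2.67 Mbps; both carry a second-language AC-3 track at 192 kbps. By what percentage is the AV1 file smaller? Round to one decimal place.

Audio: 192 kbps = 0.192 Mbps.
DNxHR HQ: 586.192 Mbps × 1140 s = 668258.9 Mb = 77.796 GiB.
AV1: 2.862 Mbps × 1140 s = 3262.7 Mb = 0.380 GiB.
Reduction: (1 − 0.380/77.796) × 100 = 99.51%.

99.5%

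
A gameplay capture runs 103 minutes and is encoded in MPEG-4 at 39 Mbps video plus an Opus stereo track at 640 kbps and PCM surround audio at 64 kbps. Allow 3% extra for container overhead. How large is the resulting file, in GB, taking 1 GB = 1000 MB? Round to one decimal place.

103 min = 6180 s
Audio total: 640 + 64 = 704 kbps = 0.704 Mbps.
Total bitrate: 39 + 0.704 = 39.704 Mbps.
Stream data: 39.704 Mbps × 6180 s = 245370.7 Mb.
With 3% container overhead: ×1.03.
252,732 Mb ÷ 8 = 31,591 MB → 31.59 GB.

31.6 GB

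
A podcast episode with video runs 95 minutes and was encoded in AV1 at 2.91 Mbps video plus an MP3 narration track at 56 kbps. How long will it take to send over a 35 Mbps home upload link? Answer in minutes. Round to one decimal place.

95 min = 5700 s
Audio: 56 kbps = 0.056 Mbps.
Total bitrate: 2.966 Mbps.
File: 2.966 Mbps × 5700 s = 16906.2 Mb.
At 35 Mbps: 16906.2 / 35 = 483.0 s ≈ 8.05 minutes.

8.1 minutes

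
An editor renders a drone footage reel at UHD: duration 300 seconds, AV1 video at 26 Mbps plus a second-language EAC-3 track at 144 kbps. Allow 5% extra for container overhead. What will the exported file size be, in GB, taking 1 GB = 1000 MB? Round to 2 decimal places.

1.03 GB

Audio: 144 kbps = 0.144 Mbps.
Total bitrate: 26 + 0.144 = 26.144 Mbps.
Stream data: 26.144 Mbps × 300 s = 7843.2 Mb.
With 5% container overhead: ×1.05.
8,235 Mb ÷ 8 = 1,029 MB → 1.029 GB.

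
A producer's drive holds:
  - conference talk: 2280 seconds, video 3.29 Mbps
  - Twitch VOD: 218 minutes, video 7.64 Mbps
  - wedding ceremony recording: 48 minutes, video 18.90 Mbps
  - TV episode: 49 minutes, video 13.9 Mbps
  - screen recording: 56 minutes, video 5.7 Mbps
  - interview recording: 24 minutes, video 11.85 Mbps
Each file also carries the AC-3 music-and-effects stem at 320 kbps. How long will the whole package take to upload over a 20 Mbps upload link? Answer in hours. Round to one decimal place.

3.4 hours

Audio: 320 kbps = 0.320 Mbps.
conference talk: 3.610 Mbps × 2280 s = 8230.8 Mb
Twitch VOD: 7.960 Mbps × 13080 s = 104116.8 Mb
wedding ceremony recording: 19.220 Mbps × 2880 s = 55353.6 Mb
TV episode: 14.220 Mbps × 2940 s = 41806.8 Mb
screen recording: 6.020 Mbps × 3360 s = 20227.2 Mb
interview recording: 12.170 Mbps × 1440 s = 17524.8 Mb
Total: 247260.0 Mb = 30907.5 MB.
At 20 Mbps: 247260.0 / 20 = 12363 s ≈ 3.43 hours.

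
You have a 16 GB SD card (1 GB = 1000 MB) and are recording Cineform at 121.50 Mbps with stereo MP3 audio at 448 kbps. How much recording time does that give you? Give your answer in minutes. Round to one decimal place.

Audio: 448 kbps = 0.448 Mbps.
Total bitrate: 121.50 + 0.448 = 121.948 Mbps.
Capacity: 16 GB = 128,000 Mb.
Recording time: 128,000 / 121.948 = 1,050 s ≈ 17.5 minutes.

17.5 minutes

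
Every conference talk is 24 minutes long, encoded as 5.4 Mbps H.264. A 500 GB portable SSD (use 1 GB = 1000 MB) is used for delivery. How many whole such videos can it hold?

514

24 min = 1440 s
Per item: 5.400 Mbps × 1440 s = 7,776 Mb = 972.0 MB.
Capacity: 500 GB = 4,000,000 Mb; 514.40 items → 514 complete.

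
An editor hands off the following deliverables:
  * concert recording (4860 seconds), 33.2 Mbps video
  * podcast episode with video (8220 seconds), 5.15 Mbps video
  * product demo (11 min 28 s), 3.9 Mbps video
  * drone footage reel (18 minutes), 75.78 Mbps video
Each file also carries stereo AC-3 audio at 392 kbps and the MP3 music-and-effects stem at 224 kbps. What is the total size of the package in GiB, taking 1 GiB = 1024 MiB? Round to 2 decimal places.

34.62 GiB

Audio total: 392 + 224 = 616 kbps = 0.616 Mbps.
concert recording: 33.816 Mbps × 4860 s = 164345.8 Mb
podcast episode with video: 5.766 Mbps × 8220 s = 47396.5 Mb
product demo: 4.516 Mbps × 688 s = 3107.0 Mb
drone footage reel: 76.396 Mbps × 1080 s = 82507.7 Mb
Total: 297357.0 Mb = 37169.6 MB.
= 34.62 GiB.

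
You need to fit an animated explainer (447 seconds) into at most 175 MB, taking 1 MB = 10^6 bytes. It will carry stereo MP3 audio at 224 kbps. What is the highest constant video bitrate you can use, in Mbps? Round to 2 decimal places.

2.91 Mbps

Budget: 175 MB = 1400.0 Mb.
Total bitrate budget: 1400.0 Mb / 447 s = 3.132 Mbps.
Audio: 224 kbps = 0.224 Mbps.
Video: 3.132 − 0.224 = 2.908 Mbps.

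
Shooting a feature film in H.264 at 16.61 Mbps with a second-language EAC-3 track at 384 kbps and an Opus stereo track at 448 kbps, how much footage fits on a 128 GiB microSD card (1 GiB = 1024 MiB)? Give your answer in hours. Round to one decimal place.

17.5 hours

Audio total: 384 + 448 = 832 kbps = 0.832 Mbps.
Total bitrate: 16.61 + 0.832 = 17.442 Mbps.
Capacity: 128 GiB = 1,099,512 Mb.
Recording time: 1,099,512 / 17.442 = 63,038 s ≈ 17.5 hours.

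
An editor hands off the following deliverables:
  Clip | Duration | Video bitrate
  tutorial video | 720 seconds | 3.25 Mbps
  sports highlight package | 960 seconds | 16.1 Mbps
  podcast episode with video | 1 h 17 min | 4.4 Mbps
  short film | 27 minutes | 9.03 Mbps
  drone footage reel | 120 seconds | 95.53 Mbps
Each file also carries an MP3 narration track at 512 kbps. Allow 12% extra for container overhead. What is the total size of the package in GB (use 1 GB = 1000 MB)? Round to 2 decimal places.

9.57 GB

Audio: 512 kbps = 0.512 Mbps.
tutorial video: 3.762 Mbps × 720 s × 1.12 = 3033.7 Mb
sports highlight package: 16.612 Mbps × 960 s × 1.12 = 17861.2 Mb
podcast episode with video: 4.912 Mbps × 4620 s × 1.12 = 25416.7 Mb
short film: 9.542 Mbps × 1620 s × 1.12 = 17313.0 Mb
drone footage reel: 96.042 Mbps × 120 s × 1.12 = 12908.0 Mb
Total: 76532.6 Mb = 9566.6 MB.
= 9.567 GB.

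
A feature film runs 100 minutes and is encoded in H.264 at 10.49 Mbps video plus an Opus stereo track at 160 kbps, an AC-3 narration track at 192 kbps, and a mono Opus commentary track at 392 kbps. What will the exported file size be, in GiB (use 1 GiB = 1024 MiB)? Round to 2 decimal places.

7.85 GiB

100 min = 6000 s
Audio total: 160 + 192 + 392 = 744 kbps = 0.744 Mbps.
Total bitrate: 10.49 + 0.744 = 11.234 Mbps.
Stream data: 11.234 Mbps × 6000 s = 67404.0 Mb.
67,404 Mb = 8,425,500,000 bytes ÷ 1,073,741,824 = 7.847 GiB.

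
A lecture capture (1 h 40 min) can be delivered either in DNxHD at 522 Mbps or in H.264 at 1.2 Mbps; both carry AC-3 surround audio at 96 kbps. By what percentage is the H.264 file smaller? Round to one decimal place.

99.8%

1 h 40 min = 100 min = 6000 s
Audio: 96 kbps = 0.096 Mbps.
DNxHD: 522.096 Mbps × 6000 s = 3132576.0 Mb = 364.680 GiB.
H.264: 1.296 Mbps × 6000 s = 7776.0 Mb = 0.905 GiB.
Reduction: (1 − 0.905/364.680) × 100 = 99.75%.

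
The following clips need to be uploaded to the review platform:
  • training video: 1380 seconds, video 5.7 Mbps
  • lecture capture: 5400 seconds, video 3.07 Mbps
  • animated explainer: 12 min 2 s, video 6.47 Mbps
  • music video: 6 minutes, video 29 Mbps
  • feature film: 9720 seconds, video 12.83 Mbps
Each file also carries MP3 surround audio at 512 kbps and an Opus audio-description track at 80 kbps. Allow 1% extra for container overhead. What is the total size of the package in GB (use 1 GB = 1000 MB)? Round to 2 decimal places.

Audio total: 512 + 80 = 592 kbps = 0.592 Mbps.
training video: 6.292 Mbps × 1380 s × 1.01 = 8769.8 Mb
lecture capture: 3.662 Mbps × 5400 s × 1.01 = 19972.5 Mb
animated explainer: 7.062 Mbps × 722 s × 1.01 = 5149.8 Mb
music video: 29.592 Mbps × 360 s × 1.01 = 10759.7 Mb
feature film: 13.422 Mbps × 9720 s × 1.01 = 131766.5 Mb
Total: 176418.2 Mb = 22052.3 MB.
= 22.05 GB.

22.05 GB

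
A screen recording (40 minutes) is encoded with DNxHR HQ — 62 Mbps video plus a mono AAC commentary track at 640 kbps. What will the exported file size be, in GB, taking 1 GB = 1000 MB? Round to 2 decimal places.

18.79 GB

40 min = 2400 s
Audio: 640 kbps = 0.640 Mbps.
Total bitrate: 62 + 0.640 = 62.640 Mbps.
Stream data: 62.640 Mbps × 2400 s = 150336.0 Mb.
150,336 Mb ÷ 8 = 18,792 MB → 18.79 GB.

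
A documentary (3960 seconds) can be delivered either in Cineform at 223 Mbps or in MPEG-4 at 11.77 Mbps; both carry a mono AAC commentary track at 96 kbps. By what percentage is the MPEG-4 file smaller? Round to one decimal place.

Audio: 96 kbps = 0.096 Mbps.
Cineform: 223.096 Mbps × 3960 s = 883460.2 Mb = 110.433 GB.
MPEG-4: 11.866 Mbps × 3960 s = 46989.4 Mb = 5.874 GB.
Reduction: (1 − 5.874/110.433) × 100 = 94.68%.

94.7%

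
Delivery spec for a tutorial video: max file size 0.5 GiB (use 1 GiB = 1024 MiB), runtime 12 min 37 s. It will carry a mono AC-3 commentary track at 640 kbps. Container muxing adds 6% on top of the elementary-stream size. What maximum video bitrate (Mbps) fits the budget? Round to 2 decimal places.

Budget: 0.5 GiB = 4295.0 Mb.
Stream payload after overhead: 4295.0 / 1.06 = 4051.9 Mb.
12 min 37 s = 757 s
Total bitrate budget: 4051.9 Mb / 757 s = 5.353 Mbps.
Audio: 640 kbps = 0.640 Mbps.
Video: 5.353 − 0.640 = 4.713 Mbps.

4.71 Mbps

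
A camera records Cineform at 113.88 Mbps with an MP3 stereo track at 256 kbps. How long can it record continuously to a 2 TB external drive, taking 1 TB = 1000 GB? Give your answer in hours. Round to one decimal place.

38.9 hours

Audio: 256 kbps = 0.256 Mbps.
Total bitrate: 113.88 + 0.256 = 114.136 Mbps.
Capacity: 2 TB = 16,000,000 Mb.
Recording time: 16,000,000 / 114.136 = 140,184 s ≈ 38.9 hours.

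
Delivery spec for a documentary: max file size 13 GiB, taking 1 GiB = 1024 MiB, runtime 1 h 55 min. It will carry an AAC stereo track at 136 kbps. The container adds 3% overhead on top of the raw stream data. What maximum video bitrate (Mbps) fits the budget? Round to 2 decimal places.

15.58 Mbps

Budget: 13 GiB = 111669.1 Mb.
Stream payload after overhead: 111669.1 / 1.03 = 108416.7 Mb.
1 h 55 min = 115 min = 6900 s
Total bitrate budget: 108416.7 Mb / 6900 s = 15.713 Mbps.
Audio: 136 kbps = 0.136 Mbps.
Video: 15.713 − 0.136 = 15.577 Mbps.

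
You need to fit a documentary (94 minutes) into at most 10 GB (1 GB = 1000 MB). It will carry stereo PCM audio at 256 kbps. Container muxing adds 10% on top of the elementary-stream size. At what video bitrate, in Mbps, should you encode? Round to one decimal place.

Budget: 10 GB = 80000.0 Mb.
Stream payload after overhead: 80000.0 / 1.10 = 72727.3 Mb.
94 min = 5640 s
Total bitrate budget: 72727.3 Mb / 5640 s = 12.895 Mbps.
Audio: 256 kbps = 0.256 Mbps.
Video: 12.895 − 0.256 = 12.639 Mbps.

12.6 Mbps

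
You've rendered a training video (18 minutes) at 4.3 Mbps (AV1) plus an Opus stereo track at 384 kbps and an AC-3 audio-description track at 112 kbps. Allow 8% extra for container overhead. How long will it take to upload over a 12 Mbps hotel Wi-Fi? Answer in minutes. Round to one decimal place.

18 min = 1080 s
Audio total: 384 + 112 = 496 kbps = 0.496 Mbps.
Total bitrate: 4.796 Mbps.
File: 4.796 Mbps × 1080 s = 5179.7 Mb.
With 8% container overhead: ×1.08. → 5594.1 Mb.
At 12 Mbps: 5594.1 / 12 = 466.2 s ≈ 7.77 minutes.

7.8 minutes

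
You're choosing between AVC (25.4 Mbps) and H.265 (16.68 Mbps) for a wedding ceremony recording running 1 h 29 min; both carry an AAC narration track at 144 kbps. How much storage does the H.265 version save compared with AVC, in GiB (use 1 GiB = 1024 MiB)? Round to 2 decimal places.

5.42 GiB

1 h 29 min = 89 min = 5340 s
Audio: 144 kbps = 0.144 Mbps.
AVC: 25.544 Mbps × 5340 s = 136405.0 Mb = 15.880 GiB.
H.265: 16.824 Mbps × 5340 s = 89840.2 Mb = 10.459 GiB.
Saving: 15.880 − 10.459 = 5.421 GiB.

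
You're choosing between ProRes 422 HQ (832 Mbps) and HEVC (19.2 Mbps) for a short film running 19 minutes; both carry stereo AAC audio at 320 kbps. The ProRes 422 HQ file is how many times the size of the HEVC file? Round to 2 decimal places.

42.64

19 min = 1140 s
Audio: 320 kbps = 0.320 Mbps.
ProRes 422 HQ: 832.320 Mbps × 1140 s = 948844.8 Mb = 118.606 GB.
HEVC: 19.520 Mbps × 1140 s = 22252.8 Mb = 2.782 GB.
Ratio: 118.606 / 2.782 = 42.639.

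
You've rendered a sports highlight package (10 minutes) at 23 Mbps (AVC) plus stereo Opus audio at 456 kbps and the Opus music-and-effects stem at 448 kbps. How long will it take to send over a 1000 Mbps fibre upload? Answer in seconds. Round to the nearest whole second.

14 seconds

10 min = 600 s
Audio total: 456 + 448 = 904 kbps = 0.904 Mbps.
Total bitrate: 23.904 Mbps.
File: 23.904 Mbps × 600 s = 14342.4 Mb.
At 1000 Mbps: 14342.4 / 1000 = 14.3 s ≈ 14.3 seconds.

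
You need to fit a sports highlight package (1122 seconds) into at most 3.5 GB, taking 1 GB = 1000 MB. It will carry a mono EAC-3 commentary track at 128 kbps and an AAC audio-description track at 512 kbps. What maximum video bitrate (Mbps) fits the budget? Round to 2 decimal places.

Budget: 3.5 GB = 28000.0 Mb.
Total bitrate budget: 28000.0 Mb / 1122 s = 24.955 Mbps.
Audio total: 128 + 512 = 640 kbps = 0.640 Mbps.
Video: 24.955 − 0.640 = 24.315 Mbps.

24.32 Mbps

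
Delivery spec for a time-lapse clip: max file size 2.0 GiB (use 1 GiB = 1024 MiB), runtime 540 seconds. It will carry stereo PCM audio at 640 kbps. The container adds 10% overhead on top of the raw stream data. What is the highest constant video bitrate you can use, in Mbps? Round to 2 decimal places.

28.28 Mbps

Budget: 2.0 GiB = 17179.9 Mb.
Stream payload after overhead: 17179.9 / 1.10 = 15618.1 Mb.
Total bitrate budget: 15618.1 Mb / 540 s = 28.922 Mbps.
Audio: 640 kbps = 0.640 Mbps.
Video: 28.922 − 0.640 = 28.282 Mbps.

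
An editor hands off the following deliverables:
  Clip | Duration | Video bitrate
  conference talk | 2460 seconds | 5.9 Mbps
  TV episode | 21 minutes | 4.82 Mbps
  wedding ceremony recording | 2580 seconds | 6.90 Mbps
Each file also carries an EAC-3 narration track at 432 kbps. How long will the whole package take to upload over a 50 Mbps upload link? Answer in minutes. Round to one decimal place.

Audio: 432 kbps = 0.432 Mbps.
conference talk: 6.332 Mbps × 2460 s = 15576.7 Mb
TV episode: 5.252 Mbps × 1260 s = 6617.5 Mb
wedding ceremony recording: 7.332 Mbps × 2580 s = 18916.6 Mb
Total: 41110.8 Mb = 5138.9 MB.
At 50 Mbps: 41110.8 / 50 = 822 s ≈ 13.7 minutes.

13.7 minutes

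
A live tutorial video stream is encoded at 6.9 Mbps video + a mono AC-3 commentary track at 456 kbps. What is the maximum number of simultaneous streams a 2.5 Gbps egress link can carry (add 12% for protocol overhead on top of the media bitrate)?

303

Audio: 456 kbps = 0.456 Mbps.
Per-viewer media rate: 7.356 Mbps.
On the wire with 12% overhead: 8.239 Mbps.
2.5 Gbps = 2,500 Mbps; 2,500 / 8.239 = 303.45 → 303 viewers.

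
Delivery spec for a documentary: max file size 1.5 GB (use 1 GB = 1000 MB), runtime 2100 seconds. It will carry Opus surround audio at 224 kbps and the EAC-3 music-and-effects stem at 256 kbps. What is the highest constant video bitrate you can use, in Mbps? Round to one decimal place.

Budget: 1.5 GB = 12000.0 Mb.
Total bitrate budget: 12000.0 Mb / 2100 s = 5.714 Mbps.
Audio total: 224 + 256 = 480 kbps = 0.480 Mbps.
Video: 5.714 − 0.480 = 5.234 Mbps.

5.2 Mbps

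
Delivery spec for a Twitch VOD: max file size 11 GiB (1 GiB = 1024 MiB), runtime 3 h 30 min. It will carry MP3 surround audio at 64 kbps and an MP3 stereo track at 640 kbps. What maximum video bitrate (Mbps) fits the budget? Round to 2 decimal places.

6.80 Mbps

Budget: 11 GiB = 94489.3 Mb.
3 h 30 min = 210 min = 12600 s
Total bitrate budget: 94489.3 Mb / 12600 s = 7.499 Mbps.
Audio total: 64 + 640 = 704 kbps = 0.704 Mbps.
Video: 7.499 − 0.704 = 6.795 Mbps.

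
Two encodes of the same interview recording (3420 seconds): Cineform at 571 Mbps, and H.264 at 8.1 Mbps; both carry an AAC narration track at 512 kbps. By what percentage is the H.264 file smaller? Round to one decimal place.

98.5%

Audio: 512 kbps = 0.512 Mbps.
Cineform: 571.512 Mbps × 3420 s = 1954571.0 Mb = 227.542 GiB.
H.264: 8.612 Mbps × 3420 s = 29453.0 Mb = 3.429 GiB.
Reduction: (1 − 3.429/227.542) × 100 = 98.49%.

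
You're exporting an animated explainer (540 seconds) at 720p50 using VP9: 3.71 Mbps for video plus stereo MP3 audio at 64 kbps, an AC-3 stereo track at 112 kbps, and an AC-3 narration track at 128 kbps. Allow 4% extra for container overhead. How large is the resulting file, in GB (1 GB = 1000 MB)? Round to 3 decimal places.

0.282 GB

Audio total: 64 + 112 + 128 = 304 kbps = 0.304 Mbps.
Total bitrate: 3.71 + 0.304 = 4.014 Mbps.
Stream data: 4.014 Mbps × 540 s = 2167.6 Mb.
With 4% container overhead: ×1.04.
2,254 Mb ÷ 8 = 281.8 MB → 0.2818 GB.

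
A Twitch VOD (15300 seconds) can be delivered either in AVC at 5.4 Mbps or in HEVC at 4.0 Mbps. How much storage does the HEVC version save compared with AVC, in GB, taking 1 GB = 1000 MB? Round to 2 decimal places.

2.68 GB

AVC: 5.400 Mbps × 15300 s = 82620.0 Mb = 10.328 GB.
HEVC: 4.000 Mbps × 15300 s = 61200.0 Mb = 7.650 GB.
Saving: 10.328 − 7.650 = 2.678 GB.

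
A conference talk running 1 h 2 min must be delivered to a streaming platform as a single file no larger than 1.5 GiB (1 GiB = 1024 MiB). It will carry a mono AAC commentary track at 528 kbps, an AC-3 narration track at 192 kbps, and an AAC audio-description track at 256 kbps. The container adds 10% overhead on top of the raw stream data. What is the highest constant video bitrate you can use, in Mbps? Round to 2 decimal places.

Budget: 1.5 GiB = 12884.9 Mb.
Stream payload after overhead: 12884.9 / 1.10 = 11713.5 Mb.
1 h 2 min = 62 min = 3720 s
Total bitrate budget: 11713.5 Mb / 3720 s = 3.149 Mbps.
Audio total: 528 + 192 + 256 = 976 kbps = 0.976 Mbps.
Video: 3.149 − 0.976 = 2.173 Mbps.

2.17 Mbps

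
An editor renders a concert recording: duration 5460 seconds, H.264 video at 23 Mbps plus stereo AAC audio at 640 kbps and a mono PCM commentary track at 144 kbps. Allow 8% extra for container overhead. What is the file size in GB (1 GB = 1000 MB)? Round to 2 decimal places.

17.53 GB

Audio total: 640 + 144 = 784 kbps = 0.784 Mbps.
Total bitrate: 23 + 0.784 = 23.784 Mbps.
Stream data: 23.784 Mbps × 5460 s = 129860.6 Mb.
With 8% container overhead: ×1.08.
140,249 Mb ÷ 8 = 17,531 MB → 17.53 GB.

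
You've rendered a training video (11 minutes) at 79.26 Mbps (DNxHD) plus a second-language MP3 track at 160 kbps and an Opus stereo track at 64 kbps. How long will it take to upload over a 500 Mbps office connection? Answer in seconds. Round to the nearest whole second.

105 seconds

11 min = 660 s
Audio total: 160 + 64 = 224 kbps = 0.224 Mbps.
Total bitrate: 79.484 Mbps.
File: 79.484 Mbps × 660 s = 52459.4 Mb.
At 500 Mbps: 52459.4 / 500 = 104.9 s ≈ 105 seconds.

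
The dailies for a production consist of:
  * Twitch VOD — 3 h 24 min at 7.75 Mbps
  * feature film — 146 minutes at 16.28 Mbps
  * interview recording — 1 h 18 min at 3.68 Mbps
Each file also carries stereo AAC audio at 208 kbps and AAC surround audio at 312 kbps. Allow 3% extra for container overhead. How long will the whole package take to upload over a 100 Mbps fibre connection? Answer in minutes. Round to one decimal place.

46.0 minutes

Audio total: 208 + 312 = 520 kbps = 0.520 Mbps.
Twitch VOD: 8.270 Mbps × 12240 s × 1.03 = 104261.5 Mb
feature film: 16.800 Mbps × 8760 s × 1.03 = 151583.0 Mb
interview recording: 4.200 Mbps × 4680 s × 1.03 = 20245.7 Mb
Total: 276090.3 Mb = 34511.3 MB.
At 100 Mbps: 276090.3 / 100 = 2761 s ≈ 46 minutes.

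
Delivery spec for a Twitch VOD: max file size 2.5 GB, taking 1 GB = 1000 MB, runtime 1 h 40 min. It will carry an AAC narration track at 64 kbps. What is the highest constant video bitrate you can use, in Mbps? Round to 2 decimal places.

Budget: 2.5 GB = 20000.0 Mb.
1 h 40 min = 100 min = 6000 s
Total bitrate budget: 20000.0 Mb / 6000 s = 3.333 Mbps.
Audio: 64 kbps = 0.064 Mbps.
Video: 3.333 − 0.064 = 3.269 Mbps.

3.27 Mbps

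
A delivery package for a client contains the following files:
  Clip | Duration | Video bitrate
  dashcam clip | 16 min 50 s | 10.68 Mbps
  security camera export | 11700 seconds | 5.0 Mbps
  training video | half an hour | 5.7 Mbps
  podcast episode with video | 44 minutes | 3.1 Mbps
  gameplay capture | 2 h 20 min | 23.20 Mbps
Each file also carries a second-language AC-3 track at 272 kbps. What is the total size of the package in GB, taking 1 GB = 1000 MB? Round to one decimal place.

Audio: 272 kbps = 0.272 Mbps.
dashcam clip: 10.952 Mbps × 1010 s = 11061.5 Mb
security camera export: 5.272 Mbps × 11700 s = 61682.4 Mb
training video: 5.972 Mbps × 1800 s = 10749.6 Mb
podcast episode with video: 3.372 Mbps × 2640 s = 8902.1 Mb
gameplay capture: 23.472 Mbps × 8400 s = 197164.8 Mb
Total: 289560.4 Mb = 36195.1 MB.
= 36.20 GB.

36.2 GB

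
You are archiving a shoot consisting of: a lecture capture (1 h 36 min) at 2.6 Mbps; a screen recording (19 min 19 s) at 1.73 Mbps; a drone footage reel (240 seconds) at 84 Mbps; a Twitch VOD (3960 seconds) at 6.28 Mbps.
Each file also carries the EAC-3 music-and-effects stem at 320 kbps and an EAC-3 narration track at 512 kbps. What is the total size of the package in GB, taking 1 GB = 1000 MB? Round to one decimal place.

8.9 GB

Audio total: 320 + 512 = 832 kbps = 0.832 Mbps.
lecture capture: 3.432 Mbps × 5760 s = 19768.3 Mb
screen recording: 2.562 Mbps × 1159 s = 2969.4 Mb
drone footage reel: 84.832 Mbps × 240 s = 20359.7 Mb
Twitch VOD: 7.112 Mbps × 3960 s = 28163.5 Mb
Total: 71260.9 Mb = 8907.6 MB.
= 8.908 GB.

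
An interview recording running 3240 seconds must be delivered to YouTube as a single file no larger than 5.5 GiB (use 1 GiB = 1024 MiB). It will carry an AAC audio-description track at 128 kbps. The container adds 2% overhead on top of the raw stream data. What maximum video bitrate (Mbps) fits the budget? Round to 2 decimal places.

14.17 Mbps

Budget: 5.5 GiB = 47244.6 Mb.
Stream payload after overhead: 47244.6 / 1.02 = 46318.3 Mb.
Total bitrate budget: 46318.3 Mb / 3240 s = 14.296 Mbps.
Audio: 128 kbps = 0.128 Mbps.
Video: 14.296 − 0.128 = 14.168 Mbps.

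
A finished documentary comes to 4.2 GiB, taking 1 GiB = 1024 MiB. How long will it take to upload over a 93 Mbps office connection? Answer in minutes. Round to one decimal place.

File: 4.2 GiB = 36077.7 Mb.
At 93 Mbps: 36077.7 / 93 = 387.9 s ≈ 6.47 minutes.

6.5 minutes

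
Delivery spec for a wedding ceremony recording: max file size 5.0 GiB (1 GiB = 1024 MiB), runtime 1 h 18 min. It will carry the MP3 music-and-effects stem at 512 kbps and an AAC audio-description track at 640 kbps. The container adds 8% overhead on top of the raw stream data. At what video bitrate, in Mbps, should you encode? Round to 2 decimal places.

Budget: 5.0 GiB = 42949.7 Mb.
Stream payload after overhead: 42949.7 / 1.08 = 39768.2 Mb.
1 h 18 min = 78 min = 4680 s
Total bitrate budget: 39768.2 Mb / 4680 s = 8.497 Mbps.
Audio total: 512 + 640 = 1152 kbps = 1.152 Mbps.
Video: 8.497 − 1.152 = 7.345 Mbps.

7.35 Mbps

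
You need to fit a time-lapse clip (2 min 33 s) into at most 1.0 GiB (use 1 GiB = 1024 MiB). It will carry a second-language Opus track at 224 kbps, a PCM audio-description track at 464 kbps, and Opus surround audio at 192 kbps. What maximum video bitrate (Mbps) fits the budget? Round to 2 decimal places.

55.26 Mbps

Budget: 1.0 GiB = 8589.9 Mb.
2 min 33 s = 153 s
Total bitrate budget: 8589.9 Mb / 153 s = 56.143 Mbps.
Audio total: 224 + 464 + 192 = 880 kbps = 0.880 Mbps.
Video: 56.143 − 0.880 = 55.263 Mbps.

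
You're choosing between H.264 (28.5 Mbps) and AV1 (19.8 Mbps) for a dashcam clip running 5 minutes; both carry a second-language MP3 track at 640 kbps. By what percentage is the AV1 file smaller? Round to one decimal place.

29.9%

5 min = 300 s
Audio: 640 kbps = 0.640 Mbps.
H.264: 29.140 Mbps × 300 s = 8742.0 Mb = 1.018 GiB.
AV1: 20.440 Mbps × 300 s = 6132.0 Mb = 0.714 GiB.
Reduction: (1 − 0.714/1.018) × 100 = 29.86%.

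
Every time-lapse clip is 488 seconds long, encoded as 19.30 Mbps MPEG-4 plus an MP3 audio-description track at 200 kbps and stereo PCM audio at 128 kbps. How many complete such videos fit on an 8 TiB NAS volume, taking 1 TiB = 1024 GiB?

Audio total: 200 + 128 = 328 kbps = 0.328 Mbps.
Total bitrate: 19.628 Mbps.
Per item: 19.628 Mbps × 488 s = 9,578 Mb = 1,197 MB.
Capacity: 8 TiB = 70,368,744 Mb; 7346.56 items → 7346 complete.

7346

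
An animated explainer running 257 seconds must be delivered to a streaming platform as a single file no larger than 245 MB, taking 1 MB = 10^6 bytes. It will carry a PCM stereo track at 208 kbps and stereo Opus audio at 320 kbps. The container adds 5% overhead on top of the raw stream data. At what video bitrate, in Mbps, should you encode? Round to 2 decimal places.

6.74 Mbps

Budget: 245 MB = 1960.0 Mb.
Stream payload after overhead: 1960.0 / 1.05 = 1866.7 Mb.
Total bitrate budget: 1866.7 Mb / 257 s = 7.263 Mbps.
Audio total: 208 + 320 = 528 kbps = 0.528 Mbps.
Video: 7.263 − 0.528 = 6.735 Mbps.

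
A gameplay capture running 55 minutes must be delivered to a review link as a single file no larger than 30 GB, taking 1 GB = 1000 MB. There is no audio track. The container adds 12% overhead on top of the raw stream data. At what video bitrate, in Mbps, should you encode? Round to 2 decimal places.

64.94 Mbps

Budget: 30 GB = 240000.0 Mb.
Stream payload after overhead: 240000.0 / 1.12 = 214285.7 Mb.
55 min = 3300 s
Total bitrate budget: 214285.7 Mb / 3300 s = 64.935 Mbps.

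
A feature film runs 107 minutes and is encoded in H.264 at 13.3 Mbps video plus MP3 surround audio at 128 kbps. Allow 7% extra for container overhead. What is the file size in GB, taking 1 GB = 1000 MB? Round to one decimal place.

107 min = 6420 s
Audio: 128 kbps = 0.128 Mbps.
Total bitrate: 13.3 + 0.128 = 13.428 Mbps.
Stream data: 13.428 Mbps × 6420 s = 86207.8 Mb.
With 7% container overhead: ×1.07.
92,242 Mb ÷ 8 = 11,530 MB → 11.53 GB.

11.5 GB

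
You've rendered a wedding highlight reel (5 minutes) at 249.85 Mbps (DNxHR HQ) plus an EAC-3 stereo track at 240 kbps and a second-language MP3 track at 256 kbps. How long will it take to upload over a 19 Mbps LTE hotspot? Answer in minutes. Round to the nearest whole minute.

66 minutes

5 min = 300 s
Audio total: 240 + 256 = 496 kbps = 0.496 Mbps.
Total bitrate: 250.346 Mbps.
File: 250.346 Mbps × 300 s = 75103.8 Mb.
At 19 Mbps: 75103.8 / 19 = 3952.8 s ≈ 65.9 minutes.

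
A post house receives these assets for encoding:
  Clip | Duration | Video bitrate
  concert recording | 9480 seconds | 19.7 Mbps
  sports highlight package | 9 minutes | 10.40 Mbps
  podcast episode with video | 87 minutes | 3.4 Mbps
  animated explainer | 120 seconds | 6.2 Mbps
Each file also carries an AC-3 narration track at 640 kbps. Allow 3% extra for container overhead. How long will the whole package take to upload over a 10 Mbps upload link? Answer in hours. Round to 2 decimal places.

6.31 hours

Audio: 640 kbps = 0.640 Mbps.
concert recording: 20.340 Mbps × 9480 s × 1.03 = 198607.9 Mb
sports highlight package: 11.040 Mbps × 540 s × 1.03 = 6140.4 Mb
podcast episode with video: 4.040 Mbps × 5220 s × 1.03 = 21721.5 Mb
animated explainer: 6.840 Mbps × 120 s × 1.03 = 845.4 Mb
Total: 227315.2 Mb = 28414.4 MB.
At 10 Mbps: 227315.2 / 10 = 22732 s ≈ 6.31 hours.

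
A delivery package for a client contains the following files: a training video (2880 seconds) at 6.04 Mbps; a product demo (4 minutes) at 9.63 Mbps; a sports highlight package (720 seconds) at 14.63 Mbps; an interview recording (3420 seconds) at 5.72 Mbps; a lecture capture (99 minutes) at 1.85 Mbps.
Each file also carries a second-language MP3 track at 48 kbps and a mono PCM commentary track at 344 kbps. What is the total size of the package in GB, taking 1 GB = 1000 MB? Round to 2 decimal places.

8.25 GB

Audio total: 48 + 344 = 392 kbps = 0.392 Mbps.
training video: 6.432 Mbps × 2880 s = 18524.2 Mb
product demo: 10.022 Mbps × 240 s = 2405.3 Mb
sports highlight package: 15.022 Mbps × 720 s = 10815.8 Mb
interview recording: 6.112 Mbps × 3420 s = 20903.0 Mb
lecture capture: 2.242 Mbps × 5940 s = 13317.5 Mb
Total: 65965.8 Mb = 8245.7 MB.
= 8.246 GB.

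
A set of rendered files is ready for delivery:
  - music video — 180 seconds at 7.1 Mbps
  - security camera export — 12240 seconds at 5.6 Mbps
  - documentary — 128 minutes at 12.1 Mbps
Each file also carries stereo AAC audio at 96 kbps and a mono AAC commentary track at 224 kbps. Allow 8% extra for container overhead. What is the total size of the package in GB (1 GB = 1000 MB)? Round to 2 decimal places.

Audio total: 96 + 224 = 320 kbps = 0.320 Mbps.
music video: 7.420 Mbps × 180 s × 1.08 = 1442.4 Mb
security camera export: 5.920 Mbps × 12240 s × 1.08 = 78257.7 Mb
documentary: 12.420 Mbps × 7680 s × 1.08 = 103016.4 Mb
Total: 182716.6 Mb = 22839.6 MB.
= 22.84 GB.

22.84 GB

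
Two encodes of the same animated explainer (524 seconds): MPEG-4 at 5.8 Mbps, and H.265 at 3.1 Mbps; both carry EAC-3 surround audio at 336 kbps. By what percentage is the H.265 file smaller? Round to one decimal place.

Audio: 336 kbps = 0.336 Mbps.
MPEG-4: 6.136 Mbps × 524 s = 3215.3 Mb = 401.908 MB.
H.265: 3.436 Mbps × 524 s = 1800.5 Mb = 225.058 MB.
Reduction: (1 − 225.058/401.908) × 100 = 44.00%.

44.0%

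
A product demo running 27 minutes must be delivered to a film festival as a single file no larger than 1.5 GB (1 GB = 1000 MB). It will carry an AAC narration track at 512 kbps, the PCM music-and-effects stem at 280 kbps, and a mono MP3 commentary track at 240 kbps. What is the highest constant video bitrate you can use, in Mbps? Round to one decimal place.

Budget: 1.5 GB = 12000.0 Mb.
27 min = 1620 s
Total bitrate budget: 12000.0 Mb / 1620 s = 7.407 Mbps.
Audio total: 512 + 280 + 240 = 1032 kbps = 1.032 Mbps.
Video: 7.407 − 1.032 = 6.375 Mbps.

6.4 Mbps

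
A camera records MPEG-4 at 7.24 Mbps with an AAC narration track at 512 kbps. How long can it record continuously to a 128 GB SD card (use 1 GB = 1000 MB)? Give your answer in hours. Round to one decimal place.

36.7 hours

Audio: 512 kbps = 0.512 Mbps.
Total bitrate: 7.24 + 0.512 = 7.752 Mbps.
Capacity: 128 GB = 1,024,000 Mb.
Recording time: 1,024,000 / 7.752 = 132,095 s ≈ 36.7 hours.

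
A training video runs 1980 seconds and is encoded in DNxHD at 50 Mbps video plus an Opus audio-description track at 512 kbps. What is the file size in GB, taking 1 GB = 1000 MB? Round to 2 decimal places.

Audio: 512 kbps = 0.512 Mbps.
Total bitrate: 50 + 0.512 = 50.512 Mbps.
Stream data: 50.512 Mbps × 1980 s = 100013.8 Mb.
100,014 Mb ÷ 8 = 12,502 MB → 12.50 GB.

12.50 GB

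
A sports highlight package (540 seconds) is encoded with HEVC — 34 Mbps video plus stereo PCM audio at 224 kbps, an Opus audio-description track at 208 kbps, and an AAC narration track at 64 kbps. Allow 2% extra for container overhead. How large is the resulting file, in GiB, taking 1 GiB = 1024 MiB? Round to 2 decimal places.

2.21 GiB

Audio total: 224 + 208 + 64 = 496 kbps = 0.496 Mbps.
Total bitrate: 34 + 0.496 = 34.496 Mbps.
Stream data: 34.496 Mbps × 540 s = 18627.8 Mb.
With 2% container overhead: ×1.02.
19,000 Mb = 2,375,049,600 bytes ÷ 1,073,741,824 = 2.212 GiB.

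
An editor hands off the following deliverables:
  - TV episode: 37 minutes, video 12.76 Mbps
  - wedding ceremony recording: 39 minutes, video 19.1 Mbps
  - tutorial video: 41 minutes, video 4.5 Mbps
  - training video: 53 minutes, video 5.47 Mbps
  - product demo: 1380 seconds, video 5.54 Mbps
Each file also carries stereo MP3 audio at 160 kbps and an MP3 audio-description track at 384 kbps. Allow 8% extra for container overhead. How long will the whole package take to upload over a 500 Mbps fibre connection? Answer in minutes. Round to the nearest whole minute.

4 minutes

Audio total: 160 + 384 = 544 kbps = 0.544 Mbps.
TV episode: 13.304 Mbps × 2220 s × 1.08 = 31897.7 Mb
wedding ceremony recording: 19.644 Mbps × 2340 s × 1.08 = 49644.3 Mb
tutorial video: 5.044 Mbps × 2460 s × 1.08 = 13400.9 Mb
training video: 6.014 Mbps × 3180 s × 1.08 = 20654.5 Mb
product demo: 6.084 Mbps × 1380 s × 1.08 = 9067.6 Mb
Total: 124665.0 Mb = 15583.1 MB.
At 500 Mbps: 124665.0 / 500 = 249 s ≈ 4.16 minutes.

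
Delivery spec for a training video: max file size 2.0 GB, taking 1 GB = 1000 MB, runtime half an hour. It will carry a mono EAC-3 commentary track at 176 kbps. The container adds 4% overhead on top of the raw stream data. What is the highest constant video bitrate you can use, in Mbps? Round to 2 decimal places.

8.37 Mbps

Budget: 2.0 GB = 16000.0 Mb.
Stream payload after overhead: 16000.0 / 1.04 = 15384.6 Mb.
30 min = 1800 s
Total bitrate budget: 15384.6 Mb / 1800 s = 8.547 Mbps.
Audio: 176 kbps = 0.176 Mbps.
Video: 8.547 − 0.176 = 8.371 Mbps.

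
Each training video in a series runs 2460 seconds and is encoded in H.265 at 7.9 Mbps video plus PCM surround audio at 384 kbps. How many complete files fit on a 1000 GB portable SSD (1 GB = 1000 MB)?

392

Audio: 384 kbps = 0.384 Mbps.
Total bitrate: 8.284 Mbps.
Per item: 8.284 Mbps × 2460 s = 20,379 Mb = 2,547 MB.
Capacity: 1000 GB = 8,000,000 Mb; 392.57 items → 392 complete.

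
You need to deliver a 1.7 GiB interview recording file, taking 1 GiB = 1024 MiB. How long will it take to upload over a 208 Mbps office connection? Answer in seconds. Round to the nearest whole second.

File: 1.7 GiB = 14602.9 Mb.
At 208 Mbps: 14602.9 / 208 = 70.2 s ≈ 70.2 seconds.

70 seconds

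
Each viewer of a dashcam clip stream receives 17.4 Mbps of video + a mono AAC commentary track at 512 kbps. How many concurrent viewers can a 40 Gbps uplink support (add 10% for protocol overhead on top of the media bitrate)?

Audio: 512 kbps = 0.512 Mbps.
Per-viewer media rate: 17.912 Mbps.
On the wire with 10% overhead: 19.703 Mbps.
40 Gbps = 40,000 Mbps; 40,000 / 19.703 = 2030.13 → 2030 viewers.

2030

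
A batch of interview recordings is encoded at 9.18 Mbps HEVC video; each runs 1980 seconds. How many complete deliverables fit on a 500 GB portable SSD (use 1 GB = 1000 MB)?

Per item: 9.180 Mbps × 1980 s = 18,176 Mb = 2,272 MB.
Capacity: 500 GB = 4,000,000 Mb; 220.07 items → 220 complete.

220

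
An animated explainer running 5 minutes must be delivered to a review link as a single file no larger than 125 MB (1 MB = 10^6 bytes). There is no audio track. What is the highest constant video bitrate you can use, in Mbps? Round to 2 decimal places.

3.33 Mbps

Budget: 125 MB = 1000.0 Mb.
5 min = 300 s
Total bitrate budget: 1000.0 Mb / 300 s = 3.333 Mbps.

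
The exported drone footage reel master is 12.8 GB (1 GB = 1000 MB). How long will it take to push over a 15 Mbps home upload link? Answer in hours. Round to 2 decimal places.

1.90 hours

File: 12.8 GB = 102400.0 Mb.
At 15 Mbps: 102400.0 / 15 = 6826.7 s ≈ 1.9 hours.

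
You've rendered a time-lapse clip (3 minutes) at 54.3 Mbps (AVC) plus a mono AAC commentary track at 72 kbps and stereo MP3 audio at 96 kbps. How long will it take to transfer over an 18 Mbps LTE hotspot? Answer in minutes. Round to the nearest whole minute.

9 minutes

3 min = 180 s
Audio total: 72 + 96 = 168 kbps = 0.168 Mbps.
Total bitrate: 54.468 Mbps.
File: 54.468 Mbps × 180 s = 9804.2 Mb.
At 18 Mbps: 9804.2 / 18 = 544.7 s ≈ 9.08 minutes.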